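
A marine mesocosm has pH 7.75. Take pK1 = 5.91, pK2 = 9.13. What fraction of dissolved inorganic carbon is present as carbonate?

α₂ = 0.0395

α₂ = 1 / (1 + [H⁺]/K2 + [H⁺]²/(K1K2)) = 1 / (1 + 10^+1.38 + 10^-0.46)
   = 1 / (1 + 23.988 + 0.34674) = 1/25.335 = 0.03947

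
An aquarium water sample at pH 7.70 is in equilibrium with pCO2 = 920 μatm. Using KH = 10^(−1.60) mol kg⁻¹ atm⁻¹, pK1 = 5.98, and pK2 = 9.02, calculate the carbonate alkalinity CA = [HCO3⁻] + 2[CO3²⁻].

[CO2*] = KH · pCO2 = 10^(−1.60) × 920×10^-6 = 2.311×10^-5 mol/kg
α₀ = 1/(1 + K1/[H⁺] + K1K2/[H⁺]²) = 1/(1 + 10^+1.72 + 10^+0.40) = 0.01786
DIC = [CO2*]/α₀ = 2.311×10^-5 / 0.01786 = 1.294 mmol/kg
CA = (α₁ + 2α₂)·DIC = (0.9373 + 2×0.04486) × 1.294 = 1.33 mmol/kg

CA = 1.33 mmol/kg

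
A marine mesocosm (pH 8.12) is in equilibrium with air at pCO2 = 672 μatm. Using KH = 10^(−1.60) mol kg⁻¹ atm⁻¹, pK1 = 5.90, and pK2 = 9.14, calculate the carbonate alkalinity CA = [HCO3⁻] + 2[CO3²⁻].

[CO2*] = KH · pCO2 = 10^(−1.60) × 672×10^-6 = 1.688×10^-5 mol/kg
α₀ = 1/(1 + K1/[H⁺] + K1K2/[H⁺]²) = 1/(1 + 10^+2.22 + 10^+1.20) = 0.005470
DIC = [CO2*]/α₀ = 1.688×10^-5 / 0.005470 = 3.086 mmol/kg
CA = (α₁ + 2α₂)·DIC = (0.9078 + 2×0.08670) × 3.086 = 3.34 mmol/kg

CA = 3.34 mmol/kg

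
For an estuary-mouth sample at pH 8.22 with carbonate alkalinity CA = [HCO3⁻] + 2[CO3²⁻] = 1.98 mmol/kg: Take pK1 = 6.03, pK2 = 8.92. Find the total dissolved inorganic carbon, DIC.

DIC = 1.71 mmol/kg

CA = [HCO3⁻] + 2[CO3²⁻] = (α₁ + 2α₂)·DIC
At pH 8.22: [H⁺]/K1 = 10^-2.19 = 0.0064565, K2/[H⁺] = 10^-0.70 = 0.19953
α₁ = 1/(1 + 0.0064565 + 0.19953) = 1/1.2060 = 0.8292; α₂ = α₁·K2/[H⁺] = 0.1654
α₁ + 2α₂ = 1.1601
DIC = CA / (α₁ + 2α₂) = 1.98 / 1.1601 = 1.71 mmol/kg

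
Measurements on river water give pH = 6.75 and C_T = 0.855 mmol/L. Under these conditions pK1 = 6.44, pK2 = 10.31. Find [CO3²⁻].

[CO3²⁻] = 0.158 μmol/L

α₂ = 1 / (1 + [H⁺]/K2 + [H⁺]²/(K1K2)) = 1 / (1 + 10^+3.56 + 10^+3.25)
   = 1 / (1 + 3630.8 + 1778.3) = 1/5410.1 = 0.0001848
[CO3²⁻] = α₂ × DIC = 0.0001848 × 0.855 = 0.000158 mmol/L = 0.158 μmol/L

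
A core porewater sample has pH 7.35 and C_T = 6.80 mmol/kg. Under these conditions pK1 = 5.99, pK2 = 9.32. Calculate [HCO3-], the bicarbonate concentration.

α₁ = 1 / (1 + [H⁺]/K1 + K2/[H⁺]) = 1 / (1 + 10^-1.36 + 10^-1.97)
   = 1 / (1 + 0.043652 + 0.010715) = 1/1.0544 = 0.9484
[HCO3⁻] = α₁ × DIC = 0.9484 × 6.80 = 6.45 mmol/kg

[HCO3⁻] = 6.45 mmol/kg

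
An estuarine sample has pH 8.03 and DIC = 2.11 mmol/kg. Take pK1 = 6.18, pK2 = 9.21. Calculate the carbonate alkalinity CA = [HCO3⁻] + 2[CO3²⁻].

CA = [HCO3⁻] + 2[CO3²⁻] = (α₁ + 2α₂)·DIC
At pH 8.03: [H⁺]/K1 = 10^-1.85 = 0.014125, K2/[H⁺] = 10^-1.18 = 0.066069
α₁ = 1/(1 + 0.014125 + 0.066069) = 1/1.0802 = 0.9258; α₂ = α₁·K2/[H⁺] = 0.06116
α₁ + 2α₂ = 1.0481
CA = 1.0481 × 2.11 = 2.21 mmol/kg

CA = 2.21 mmol/kg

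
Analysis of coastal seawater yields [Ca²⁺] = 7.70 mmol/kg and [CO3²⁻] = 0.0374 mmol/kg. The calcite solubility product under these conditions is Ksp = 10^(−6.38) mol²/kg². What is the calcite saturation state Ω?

Ω = 0.691

Ksp = 10^(−6.38) = 4.169×10^-7
Ω = [Ca²⁺][CO3²⁻]/Ksp = (7.70×10^-3)(0.0374×10^-3) / 4.169×10^-7 = 0.691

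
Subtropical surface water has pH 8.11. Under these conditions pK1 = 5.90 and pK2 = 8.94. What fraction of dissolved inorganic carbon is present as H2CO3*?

α₀ = 1 / (1 + K1/[H⁺] + K1K2/[H⁺]²) = 1 / (1 + 10^+2.21 + 10^+1.38)
   = 1 / (1 + 162.18 + 23.988) = 1/187.17 = 0.005343

α₀ = 0.00534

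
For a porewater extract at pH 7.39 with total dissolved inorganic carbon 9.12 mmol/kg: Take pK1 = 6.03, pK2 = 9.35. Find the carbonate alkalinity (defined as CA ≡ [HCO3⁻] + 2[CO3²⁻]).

CA = [HCO3⁻] + 2[CO3²⁻] = (α₁ + 2α₂)·DIC
At pH 7.39: [H⁺]/K1 = 10^-1.36 = 0.043652, K2/[H⁺] = 10^-1.96 = 0.010965
α₁ = 1/(1 + 0.043652 + 0.010965) = 1/1.0546 = 0.9482; α₂ = α₁·K2/[H⁺] = 0.01040
α₁ + 2α₂ = 0.9690
CA = 0.9690 × 9.12 = 8.84 mmol/kg

CA = 8.84 mmol/kg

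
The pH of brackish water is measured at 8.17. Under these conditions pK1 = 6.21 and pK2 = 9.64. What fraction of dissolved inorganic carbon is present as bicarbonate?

α₁ = 1 / (1 + [H⁺]/K1 + K2/[H⁺]) = 1 / (1 + 10^-1.96 + 10^-1.47)
   = 1 / (1 + 0.010965 + 0.033884) = 1/1.0448 = 0.9571

α₁ = 0.957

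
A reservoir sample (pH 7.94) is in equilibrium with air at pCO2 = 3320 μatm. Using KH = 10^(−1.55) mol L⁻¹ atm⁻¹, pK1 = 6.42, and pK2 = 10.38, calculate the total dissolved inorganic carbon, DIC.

[CO2*] = KH · pCO2 = 10^(−1.55) × 3320×10^-6 = 9.357×10^-5 mol/L
α₀ = 1/(1 + K1/[H⁺] + K1K2/[H⁺]²) = 1/(1 + 10^+1.52 + 10^-0.92) = 0.02921
DIC = [CO2*]/α₀ = 9.357×10^-5 / 0.02921 = 3.20 mmol/L

DIC = 3.20 mmol/L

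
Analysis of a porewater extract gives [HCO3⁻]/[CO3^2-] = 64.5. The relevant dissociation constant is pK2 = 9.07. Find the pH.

pH = 7.26

From K2 = [H⁺][CO3^2-]/[HCO3⁻]:  pH = pK2 − log₁₀([HCO3⁻]/[CO3^2-])
log₁₀(64.5) = +1.810
pH = 9.07 − (+1.810) = 7.26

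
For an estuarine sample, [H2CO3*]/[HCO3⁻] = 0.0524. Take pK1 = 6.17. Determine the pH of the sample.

pH = 7.45

From K1 = [H⁺][HCO3⁻]/[H2CO3*]:  pH = pK1 − log₁₀([H2CO3*]/[HCO3⁻])
log₁₀(0.0524) = -1.281
pH = 6.17 − (-1.281) = 7.45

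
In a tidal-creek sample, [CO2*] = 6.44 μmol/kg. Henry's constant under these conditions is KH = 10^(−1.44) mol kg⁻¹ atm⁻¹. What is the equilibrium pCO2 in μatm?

KH = 10^(−1.44) = 3.631×10^-2 mol kg⁻¹ atm⁻¹
pCO2 = [CO2*]/KH = 6.44×10^-6 / 3.631×10^-2 = 1.77×10^-4 atm = 177 μatm

pCO2 = 177 μatm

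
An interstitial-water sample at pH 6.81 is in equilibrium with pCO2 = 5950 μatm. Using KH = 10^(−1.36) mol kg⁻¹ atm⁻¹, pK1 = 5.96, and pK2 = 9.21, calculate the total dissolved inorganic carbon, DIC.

DIC = 2.11 mmol/kg

[CO2*] = KH · pCO2 = 10^(−1.36) × 5950×10^-6 = 2.597×10^-4 mol/kg
α₀ = 1/(1 + K1/[H⁺] + K1K2/[H⁺]²) = 1/(1 + 10^+0.85 + 10^-1.55) = 0.1233
DIC = [CO2*]/α₀ = 2.597×10^-4 / 0.1233 = 2.11 mmol/kg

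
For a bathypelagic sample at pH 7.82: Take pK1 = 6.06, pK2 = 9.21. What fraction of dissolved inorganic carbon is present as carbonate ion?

α₂ = 0.0385

α₂ = 1 / (1 + [H⁺]/K2 + [H⁺]²/(K1K2)) = 1 / (1 + 10^+1.39 + 10^-0.37)
   = 1 / (1 + 24.547 + 0.42658) = 1/25.974 = 0.03850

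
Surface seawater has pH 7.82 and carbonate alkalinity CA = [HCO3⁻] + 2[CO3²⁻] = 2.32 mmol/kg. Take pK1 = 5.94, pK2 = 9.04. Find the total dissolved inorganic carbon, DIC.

DIC = 2.22 mmol/kg

CA = [HCO3⁻] + 2[CO3²⁻] = (α₁ + 2α₂)·DIC
At pH 7.82: [H⁺]/K1 = 10^-1.88 = 0.013183, K2/[H⁺] = 10^-1.22 = 0.060256
α₁ = 1/(1 + 0.013183 + 0.060256) = 1/1.0734 = 0.9316; α₂ = α₁·K2/[H⁺] = 0.05613
α₁ + 2α₂ = 1.0439
DIC = CA / (α₁ + 2α₂) = 2.32 / 1.0439 = 2.22 mmol/kg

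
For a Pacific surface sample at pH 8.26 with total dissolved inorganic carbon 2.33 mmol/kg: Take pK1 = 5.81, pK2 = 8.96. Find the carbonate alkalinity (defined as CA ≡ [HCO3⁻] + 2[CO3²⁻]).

CA = [HCO3⁻] + 2[CO3²⁻] = (α₁ + 2α₂)·DIC
At pH 8.26: [H⁺]/K1 = 10^-2.45 = 0.0035481, K2/[H⁺] = 10^-0.70 = 0.19953
α₁ = 1/(1 + 0.0035481 + 0.19953) = 1/1.2031 = 0.8312; α₂ = α₁·K2/[H⁺] = 0.1658
α₁ + 2α₂ = 1.1629
CA = 1.1629 × 2.33 = 2.71 mmol/kg

CA = 2.71 mmol/kg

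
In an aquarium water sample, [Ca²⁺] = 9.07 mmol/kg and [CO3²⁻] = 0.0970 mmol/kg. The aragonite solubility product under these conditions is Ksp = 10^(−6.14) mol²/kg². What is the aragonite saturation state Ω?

Ω = 1.21

Ksp = 10^(−6.14) = 7.244×10^-7
Ω = [Ca²⁺][CO3²⁻]/Ksp = (9.07×10^-3)(0.0970×10^-3) / 7.244×10^-7 = 1.21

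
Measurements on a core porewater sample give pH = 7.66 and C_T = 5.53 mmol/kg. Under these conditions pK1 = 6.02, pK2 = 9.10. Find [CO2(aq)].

[CO2*] = 0.120 mmol/kg

α₀ = 1 / (1 + K1/[H⁺] + K1K2/[H⁺]²) = 1 / (1 + 10^+1.64 + 10^+0.20)
   = 1 / (1 + 43.652 + 1.5849) = 1/46.236 = 0.02163
[CO2*] = α₀ × DIC = 0.02163 × 5.53 = 0.120 mmol/kg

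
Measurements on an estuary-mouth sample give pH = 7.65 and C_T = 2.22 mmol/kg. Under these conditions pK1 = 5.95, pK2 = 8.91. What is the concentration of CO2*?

[CO2*] = 0.0412 mmol/kg

α₀ = 1 / (1 + K1/[H⁺] + K1K2/[H⁺]²) = 1 / (1 + 10^+1.70 + 10^+0.44)
   = 1 / (1 + 50.119 + 2.7542) = 1/53.873 = 0.01856
[CO2*] = α₀ × DIC = 0.01856 × 2.22 = 0.0412 mmol/kg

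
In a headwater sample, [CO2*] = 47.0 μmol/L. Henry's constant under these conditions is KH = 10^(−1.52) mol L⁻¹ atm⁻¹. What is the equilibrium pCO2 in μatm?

KH = 10^(−1.52) = 3.020×10^-2 mol L⁻¹ atm⁻¹
pCO2 = [CO2*]/KH = 47.0×10^-6 / 3.020×10^-2 = 1.56×10^-3 atm = 1560 μatm

pCO2 = 1560 μatm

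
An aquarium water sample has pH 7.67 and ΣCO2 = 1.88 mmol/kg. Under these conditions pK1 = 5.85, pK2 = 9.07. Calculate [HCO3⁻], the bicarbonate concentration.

α₁ = 1 / (1 + [H⁺]/K1 + K2/[H⁺]) = 1 / (1 + 10^-1.82 + 10^-1.40)
   = 1 / (1 + 0.015136 + 0.039811) = 1/1.0549 = 0.9479
[HCO3⁻] = α₁ × DIC = 0.9479 × 1.88 = 1.78 mmol/kg

[HCO3⁻] = 1.78 mmol/kg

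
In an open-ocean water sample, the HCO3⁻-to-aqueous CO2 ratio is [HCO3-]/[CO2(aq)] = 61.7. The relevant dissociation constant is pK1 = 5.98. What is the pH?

From K1 = [H⁺][HCO3-]/[CO2(aq)]:  pH = pK1 + log₁₀([HCO3-]/[CO2(aq)])
log₁₀(61.7) = +1.790
pH = 5.98 + (+1.790) = 7.77

pH = 7.77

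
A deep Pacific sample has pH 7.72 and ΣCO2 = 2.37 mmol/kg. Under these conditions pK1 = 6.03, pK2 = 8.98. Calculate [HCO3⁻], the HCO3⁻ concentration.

[HCO3⁻] = 2.20 mmol/kg

α₁ = 1 / (1 + [H⁺]/K1 + K2/[H⁺]) = 1 / (1 + 10^-1.69 + 10^-1.26)
   = 1 / (1 + 0.020417 + 0.054954) = 1/1.0754 = 0.9299
[HCO3⁻] = α₁ × DIC = 0.9299 × 2.37 = 2.20 mmol/kg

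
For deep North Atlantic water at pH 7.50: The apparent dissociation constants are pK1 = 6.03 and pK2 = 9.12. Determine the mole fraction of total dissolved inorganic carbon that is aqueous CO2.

α₀ = 0.0320

α₀ = 1 / (1 + K1/[H⁺] + K1K2/[H⁺]²) = 1 / (1 + 10^+1.47 + 10^-0.15)
   = 1 / (1 + 29.512 + 0.70795) = 1/31.220 = 0.03203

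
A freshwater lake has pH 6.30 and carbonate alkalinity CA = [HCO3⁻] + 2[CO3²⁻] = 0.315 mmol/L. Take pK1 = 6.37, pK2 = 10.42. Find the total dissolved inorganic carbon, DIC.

CA = [HCO3⁻] + 2[CO3²⁻] = (α₁ + 2α₂)·DIC
At pH 6.30: [H⁺]/K1 = 10^0.07 = 1.1749, K2/[H⁺] = 10^-4.12 = 7.5858×10^-5
α₁ = 1/(1 + 1.1749 + 7.5858×10^-5) = 1/2.1750 = 0.4598; α₂ = α₁·K2/[H⁺] = 3.488×10^-5
α₁ + 2α₂ = 0.4598
DIC = CA / (α₁ + 2α₂) = 0.315 / 0.4598 = 0.685 mmol/L

DIC = 0.685 mmol/L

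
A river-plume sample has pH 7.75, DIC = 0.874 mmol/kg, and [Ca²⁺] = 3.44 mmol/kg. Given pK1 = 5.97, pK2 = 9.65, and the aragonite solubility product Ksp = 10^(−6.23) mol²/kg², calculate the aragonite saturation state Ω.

α₂ = 1 / (1 + [H⁺]/K2 + [H⁺]²/(K1K2)) = 1 / (1 + 10^+1.90 + 10^+0.12)
   = 1 / (1 + 79.433 + 1.3183) = 1/81.751 = 0.01223
[CO3²⁻] = α₂ × DIC = 0.01223 × 0.874 = 0.01069 mmol/kg = 10.69 μmol/kg
Ksp = 10^(−6.23) = 5.888×10^-7
Ω = [Ca²⁺][CO3²⁻]/Ksp = (3.44×10^-3)(1.069×10^-5) / 5.888×10^-7 = 0.0625

Ω = 0.0625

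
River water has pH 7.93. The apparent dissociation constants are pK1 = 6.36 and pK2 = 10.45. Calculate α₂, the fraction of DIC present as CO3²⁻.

α₂ = 0.00293

α₂ = 1 / (1 + [H⁺]/K2 + [H⁺]²/(K1K2)) = 1 / (1 + 10^+2.52 + 10^+0.95)
   = 1 / (1 + 331.13 + 8.9125) = 1/341.04 = 0.002932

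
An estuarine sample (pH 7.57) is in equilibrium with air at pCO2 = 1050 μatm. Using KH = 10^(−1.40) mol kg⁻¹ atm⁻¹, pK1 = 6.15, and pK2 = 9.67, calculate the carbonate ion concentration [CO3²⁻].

[CO2*] = KH · pCO2 = 10^(−1.40) × 1050×10^-6 = 4.180×10^-5 mol/kg
α₀ = 1/(1 + K1/[H⁺] + K1K2/[H⁺]²) = 1/(1 + 10^+1.42 + 10^-0.68) = 0.03635
DIC = [CO2*]/α₀ = 4.180×10^-5 / 0.03635 = 1.150 mmol/kg
[CO3²⁻] = α₂·DIC; α₂ = 0.007594, so [CO3²⁻] = 0.007594 × 1.150 = 0.00873 mmol/kg = 8.73 μmol/kg

[CO3²⁻] = 8.73 μmol/kg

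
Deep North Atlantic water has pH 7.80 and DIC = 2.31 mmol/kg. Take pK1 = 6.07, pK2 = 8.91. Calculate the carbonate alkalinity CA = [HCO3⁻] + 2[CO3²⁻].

CA = 2.43 mmol/kg

CA = [HCO3⁻] + 2[CO3²⁻] = (α₁ + 2α₂)·DIC
At pH 7.80: [H⁺]/K1 = 10^-1.73 = 0.018621, K2/[H⁺] = 10^-1.11 = 0.077625
α₁ = 1/(1 + 0.018621 + 0.077625) = 1/1.0962 = 0.9122; α₂ = α₁·K2/[H⁺] = 0.07081
α₁ + 2α₂ = 1.0538
CA = 1.0538 × 2.31 = 2.43 mmol/kg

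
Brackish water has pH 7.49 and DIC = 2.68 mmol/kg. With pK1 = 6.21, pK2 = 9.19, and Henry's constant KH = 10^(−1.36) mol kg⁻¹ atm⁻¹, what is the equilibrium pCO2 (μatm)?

pCO2 = 3000 μatm

α₀ = 1 / (1 + K1/[H⁺] + K1K2/[H⁺]²) = 1 / (1 + 10^+1.28 + 10^-0.42)
   = 1 / (1 + 19.055 + 0.38019) = 1/20.435 = 0.04894
[CO2*] = α₀ × DIC = 0.04894 × 2.68 = 0.1311 mmol/kg
pCO2 = [CO2*]/KH = 1.311×10^-4 / 4.365×10^-2 = 3000 μatm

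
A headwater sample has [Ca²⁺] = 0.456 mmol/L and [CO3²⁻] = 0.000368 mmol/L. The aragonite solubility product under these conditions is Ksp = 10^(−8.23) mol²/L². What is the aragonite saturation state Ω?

Ksp = 10^(−8.23) = 5.888×10^-9
Ω = [Ca²⁺][CO3²⁻]/Ksp = (0.456×10^-3)(0.000368×10^-3) / 5.888×10^-9 = 0.0285

Ω = 0.0285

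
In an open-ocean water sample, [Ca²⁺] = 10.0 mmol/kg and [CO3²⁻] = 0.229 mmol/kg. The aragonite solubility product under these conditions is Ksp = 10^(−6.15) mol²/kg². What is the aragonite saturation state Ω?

Ω = 3.23

Ksp = 10^(−6.15) = 7.079×10^-7
Ω = [Ca²⁺][CO3²⁻]/Ksp = (10.0×10^-3)(0.229×10^-3) / 7.079×10^-7 = 3.23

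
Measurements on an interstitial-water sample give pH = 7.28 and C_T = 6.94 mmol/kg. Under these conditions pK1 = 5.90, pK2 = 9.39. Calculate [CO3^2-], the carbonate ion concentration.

[CO3²⁻] = 0.0513 mmol/kg

α₂ = 1 / (1 + [H⁺]/K2 + [H⁺]²/(K1K2)) = 1 / (1 + 10^+2.11 + 10^+0.73)
   = 1 / (1 + 128.82 + 5.3703) = 1/135.20 = 0.007397
[CO3²⁻] = α₂ × DIC = 0.007397 × 6.94 = 0.0513 mmol/kg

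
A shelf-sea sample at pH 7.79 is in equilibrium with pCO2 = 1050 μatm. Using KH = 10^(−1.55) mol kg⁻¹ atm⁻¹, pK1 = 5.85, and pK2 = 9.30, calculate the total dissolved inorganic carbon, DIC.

[CO2*] = KH · pCO2 = 10^(−1.55) × 1050×10^-6 = 2.959×10^-5 mol/kg
α₀ = 1/(1 + K1/[H⁺] + K1K2/[H⁺]²) = 1/(1 + 10^+1.94 + 10^+0.43) = 0.01101
DIC = [CO2*]/α₀ = 2.959×10^-5 / 0.01101 = 2.69 mmol/kg

DIC = 2.69 mmol/kg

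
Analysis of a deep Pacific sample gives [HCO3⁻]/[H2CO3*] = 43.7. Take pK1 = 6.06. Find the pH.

From K1 = [H⁺][HCO3⁻]/[H2CO3*]:  pH = pK1 + log₁₀([HCO3⁻]/[H2CO3*])
log₁₀(43.7) = +1.640
pH = 6.06 + (+1.640) = 7.70

pH = 7.70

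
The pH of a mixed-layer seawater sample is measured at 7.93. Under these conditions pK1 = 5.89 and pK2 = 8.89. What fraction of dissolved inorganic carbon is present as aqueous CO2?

α₀ = 0.00815

α₀ = 1 / (1 + K1/[H⁺] + K1K2/[H⁺]²) = 1 / (1 + 10^+2.04 + 10^+1.08)
   = 1 / (1 + 109.65 + 12.023) = 1/122.67 = 0.008152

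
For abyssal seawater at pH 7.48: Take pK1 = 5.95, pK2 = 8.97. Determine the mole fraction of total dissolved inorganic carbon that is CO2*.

α₀ = 1 / (1 + K1/[H⁺] + K1K2/[H⁺]²) = 1 / (1 + 10^+1.53 + 10^+0.04)
   = 1 / (1 + 33.884 + 1.0965) = 1/35.981 = 0.02779

α₀ = 0.0278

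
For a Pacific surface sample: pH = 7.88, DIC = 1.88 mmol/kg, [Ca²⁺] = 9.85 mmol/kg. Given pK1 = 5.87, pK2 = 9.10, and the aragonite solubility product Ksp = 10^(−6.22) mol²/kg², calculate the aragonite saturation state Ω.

α₂ = 1 / (1 + [H⁺]/K2 + [H⁺]²/(K1K2)) = 1 / (1 + 10^+1.22 + 10^-0.79)
   = 1 / (1 + 16.596 + 0.16218) = 1/17.758 = 0.05631
[CO3²⁻] = α₂ × DIC = 0.05631 × 1.88 = 0.1059 mmol/kg
Ksp = 10^(−6.22) = 6.026×10^-7
Ω = [Ca²⁺][CO3²⁻]/Ksp = (9.85×10^-3)(1.059×10^-4) / 6.026×10^-7 = 1.73

Ω = 1.73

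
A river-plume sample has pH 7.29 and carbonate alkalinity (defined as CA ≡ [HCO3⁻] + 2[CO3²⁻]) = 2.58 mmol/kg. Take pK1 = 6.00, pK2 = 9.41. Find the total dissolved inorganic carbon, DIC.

DIC = 2.69 mmol/kg

CA = [HCO3⁻] + 2[CO3²⁻] = (α₁ + 2α₂)·DIC
At pH 7.29: [H⁺]/K1 = 10^-1.29 = 0.051286, K2/[H⁺] = 10^-2.12 = 0.0075858
α₁ = 1/(1 + 0.051286 + 0.0075858) = 1/1.0589 = 0.9444; α₂ = α₁·K2/[H⁺] = 0.007164
α₁ + 2α₂ = 0.9587
DIC = CA / (α₁ + 2α₂) = 2.58 / 0.9587 = 2.69 mmol/kg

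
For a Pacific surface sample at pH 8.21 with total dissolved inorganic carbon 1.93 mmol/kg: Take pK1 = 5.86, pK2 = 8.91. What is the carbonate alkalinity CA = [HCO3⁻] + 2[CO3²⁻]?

CA = [HCO3⁻] + 2[CO3²⁻] = (α₁ + 2α₂)·DIC
At pH 8.21: [H⁺]/K1 = 10^-2.35 = 0.0044668, K2/[H⁺] = 10^-0.70 = 0.19953
α₁ = 1/(1 + 0.0044668 + 0.19953) = 1/1.2040 = 0.8306; α₂ = α₁·K2/[H⁺] = 0.1657
α₁ + 2α₂ = 1.1620
CA = 1.1620 × 1.93 = 2.24 mmol/kg

CA = 2.24 mmol/kg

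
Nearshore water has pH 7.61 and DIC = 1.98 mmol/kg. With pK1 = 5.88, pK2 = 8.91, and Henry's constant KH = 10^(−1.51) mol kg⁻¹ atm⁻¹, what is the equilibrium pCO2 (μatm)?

α₀ = 1 / (1 + K1/[H⁺] + K1K2/[H⁺]²) = 1 / (1 + 10^+1.73 + 10^+0.43)
   = 1 / (1 + 53.703 + 2.6915) = 1/57.395 = 0.01742
[CO2*] = α₀ × DIC = 0.01742 × 1.98 = 0.03450 mmol/kg
pCO2 = [CO2*]/KH = 3.450×10^-5 / 3.090×10^-2 = 1120 μatm

pCO2 = 1120 μatm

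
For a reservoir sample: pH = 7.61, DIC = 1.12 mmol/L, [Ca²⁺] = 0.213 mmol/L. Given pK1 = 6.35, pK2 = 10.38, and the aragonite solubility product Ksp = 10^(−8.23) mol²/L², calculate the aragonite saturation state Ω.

α₂ = 1 / (1 + [H⁺]/K2 + [H⁺]²/(K1K2)) = 1 / (1 + 10^+2.77 + 10^+1.51)
   = 1 / (1 + 588.84 + 32.359) = 1/622.20 = 0.001607
[CO3²⁻] = α₂ × DIC = 0.001607 × 1.12 = 0.001800 mmol/L = 1.800 μmol/L
Ksp = 10^(−8.23) = 5.888×10^-9
Ω = [Ca²⁺][CO3²⁻]/Ksp = (0.213×10^-3)(1.800×10^-6) / 5.888×10^-9 = 0.0651

Ω = 0.0651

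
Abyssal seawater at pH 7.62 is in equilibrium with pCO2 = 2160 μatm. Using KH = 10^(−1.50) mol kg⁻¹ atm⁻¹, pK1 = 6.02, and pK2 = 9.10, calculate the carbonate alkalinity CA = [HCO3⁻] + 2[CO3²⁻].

[CO2*] = KH · pCO2 = 10^(−1.50) × 2160×10^-6 = 6.831×10^-5 mol/kg
α₀ = 1/(1 + K1/[H⁺] + K1K2/[H⁺]²) = 1/(1 + 10^+1.60 + 10^+0.12) = 0.02374
DIC = [CO2*]/α₀ = 6.831×10^-5 / 0.02374 = 2.878 mmol/kg
CA = (α₁ + 2α₂)·DIC = (0.9450 + 2×0.03129) × 2.878 = 2.90 mmol/kg

CA = 2.90 mmol/kg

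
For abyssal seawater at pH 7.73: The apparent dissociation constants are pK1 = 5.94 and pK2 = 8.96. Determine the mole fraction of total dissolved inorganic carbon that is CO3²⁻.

α₂ = 1 / (1 + [H⁺]/K2 + [H⁺]²/(K1K2)) = 1 / (1 + 10^+1.23 + 10^-0.56)
   = 1 / (1 + 16.982 + 0.27542) = 1/18.258 = 0.05477

α₂ = 0.0548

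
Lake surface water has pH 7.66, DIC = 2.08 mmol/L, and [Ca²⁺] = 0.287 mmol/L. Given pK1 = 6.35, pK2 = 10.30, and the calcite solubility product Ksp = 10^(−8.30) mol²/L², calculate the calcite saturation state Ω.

Ω = 0.260

α₂ = 1 / (1 + [H⁺]/K2 + [H⁺]²/(K1K2)) = 1 / (1 + 10^+2.64 + 10^+1.33)
   = 1 / (1 + 436.52 + 21.380) = 1/458.90 = 0.002179
[CO3²⁻] = α₂ × DIC = 0.002179 × 2.08 = 0.004533 mmol/L = 4.533 μmol/L
Ksp = 10^(−8.30) = 5.012×10^-9
Ω = [Ca²⁺][CO3²⁻]/Ksp = (0.287×10^-3)(4.533×10^-6) / 5.012×10^-9 = 0.260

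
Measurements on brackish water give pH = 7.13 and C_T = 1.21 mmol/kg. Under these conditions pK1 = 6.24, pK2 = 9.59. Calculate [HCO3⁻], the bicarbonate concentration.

[HCO3⁻] = 1.07 mmol/kg

α₁ = 1 / (1 + [H⁺]/K1 + K2/[H⁺]) = 1 / (1 + 10^-0.89 + 10^-2.46)
   = 1 / (1 + 0.12882 + 0.0034674) = 1/1.1323 = 0.8832
[HCO3⁻] = α₁ × DIC = 0.8832 × 1.21 = 1.07 mmol/kg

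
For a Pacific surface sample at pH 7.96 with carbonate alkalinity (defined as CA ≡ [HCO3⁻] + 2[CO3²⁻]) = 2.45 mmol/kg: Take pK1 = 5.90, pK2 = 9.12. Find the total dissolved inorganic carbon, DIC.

CA = [HCO3⁻] + 2[CO3²⁻] = (α₁ + 2α₂)·DIC
At pH 7.96: [H⁺]/K1 = 10^-2.06 = 0.0087096, K2/[H⁺] = 10^-1.16 = 0.069183
α₁ = 1/(1 + 0.0087096 + 0.069183) = 1/1.0779 = 0.9277; α₂ = α₁·K2/[H⁺] = 0.06418
α₁ + 2α₂ = 1.0561
DIC = CA / (α₁ + 2α₂) = 2.45 / 1.0561 = 2.32 mmol/kg

DIC = 2.32 mmol/kg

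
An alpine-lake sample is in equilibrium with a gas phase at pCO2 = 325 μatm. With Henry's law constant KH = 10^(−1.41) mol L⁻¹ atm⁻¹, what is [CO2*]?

[CO2*] = 12.6 μmol/L

KH = 10^(−1.41) = 3.890×10^-2 mol L⁻¹ atm⁻¹
[CO2*] = KH · pCO2 = 3.890×10^-2 × 325×10^-6 atm = 1.26×10^-5 mol/L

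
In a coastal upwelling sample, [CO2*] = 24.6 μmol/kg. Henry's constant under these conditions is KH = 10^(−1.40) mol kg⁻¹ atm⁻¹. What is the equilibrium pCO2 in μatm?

KH = 10^(−1.40) = 3.981×10^-2 mol kg⁻¹ atm⁻¹
pCO2 = [CO2*]/KH = 24.6×10^-6 / 3.981×10^-2 = 6.18×10^-4 atm = 618 μatm

pCO2 = 618 μatm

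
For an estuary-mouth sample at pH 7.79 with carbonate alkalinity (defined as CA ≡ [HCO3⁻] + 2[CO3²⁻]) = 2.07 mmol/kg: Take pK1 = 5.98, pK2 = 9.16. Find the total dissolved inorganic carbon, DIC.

DIC = 2.02 mmol/kg

CA = [HCO3⁻] + 2[CO3²⁻] = (α₁ + 2α₂)·DIC
At pH 7.79: [H⁺]/K1 = 10^-1.81 = 0.015488, K2/[H⁺] = 10^-1.37 = 0.042658
α₁ = 1/(1 + 0.015488 + 0.042658) = 1/1.0581 = 0.9450; α₂ = α₁·K2/[H⁺] = 0.04031
α₁ + 2α₂ = 1.0257
DIC = CA / (α₁ + 2α₂) = 2.07 / 1.0257 = 2.02 mmol/kg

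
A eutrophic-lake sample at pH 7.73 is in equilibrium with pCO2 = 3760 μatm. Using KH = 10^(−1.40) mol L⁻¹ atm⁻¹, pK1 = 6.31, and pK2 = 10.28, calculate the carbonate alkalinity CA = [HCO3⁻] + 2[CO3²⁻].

[CO2*] = KH · pCO2 = 10^(−1.40) × 3760×10^-6 = 1.497×10^-4 mol/L
α₀ = 1/(1 + K1/[H⁺] + K1K2/[H⁺]²) = 1/(1 + 10^+1.42 + 10^-1.13) = 0.03653
DIC = [CO2*]/α₀ = 1.497×10^-4 / 0.03653 = 4.098 mmol/L
CA = (α₁ + 2α₂)·DIC = (0.9608 + 2×0.002708) × 4.098 = 3.96 mmol/L

CA = 3.96 mmol/L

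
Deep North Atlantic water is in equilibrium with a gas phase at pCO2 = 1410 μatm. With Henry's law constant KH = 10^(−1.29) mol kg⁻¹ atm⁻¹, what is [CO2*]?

[CO2*] = 72.3 μmol/kg

KH = 10^(−1.29) = 5.129×10^-2 mol kg⁻¹ atm⁻¹
[CO2*] = KH · pCO2 = 5.129×10^-2 × 1410×10^-6 atm = 7.23×10^-5 mol/kg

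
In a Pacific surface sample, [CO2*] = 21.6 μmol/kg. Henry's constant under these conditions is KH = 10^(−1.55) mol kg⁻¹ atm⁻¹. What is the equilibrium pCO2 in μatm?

KH = 10^(−1.55) = 2.818×10^-2 mol kg⁻¹ atm⁻¹
pCO2 = [CO2*]/KH = 21.6×10^-6 / 2.818×10^-2 = 7.66×10^-4 atm = 766 μatm

pCO2 = 766 μatm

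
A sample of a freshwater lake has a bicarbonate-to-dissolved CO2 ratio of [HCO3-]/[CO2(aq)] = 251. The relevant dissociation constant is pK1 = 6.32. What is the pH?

pH = 8.72

From K1 = [H⁺][HCO3-]/[CO2(aq)]:  pH = pK1 + log₁₀([HCO3-]/[CO2(aq)])
log₁₀(251) = +2.400
pH = 6.32 + (+2.400) = 8.72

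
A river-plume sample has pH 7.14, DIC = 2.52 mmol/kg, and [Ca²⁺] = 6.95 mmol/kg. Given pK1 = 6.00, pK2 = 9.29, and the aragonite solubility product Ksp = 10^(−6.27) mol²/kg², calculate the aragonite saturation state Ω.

Ω = 0.214

α₂ = 1 / (1 + [H⁺]/K2 + [H⁺]²/(K1K2)) = 1 / (1 + 10^+2.15 + 10^+1.01)
   = 1 / (1 + 141.25 + 10.233) = 1/152.49 = 0.006558
[CO3²⁻] = α₂ × DIC = 0.006558 × 2.52 = 0.01653 mmol/kg = 16.53 μmol/kg
Ksp = 10^(−6.27) = 5.370×10^-7
Ω = [Ca²⁺][CO3²⁻]/Ksp = (6.95×10^-3)(1.653×10^-5) / 5.370×10^-7 = 0.214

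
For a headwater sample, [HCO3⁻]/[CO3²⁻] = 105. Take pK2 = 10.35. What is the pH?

From K2 = [H⁺][CO3²⁻]/[HCO3⁻]:  pH = pK2 − log₁₀([HCO3⁻]/[CO3²⁻])
log₁₀(105) = +2.021
pH = 10.35 − (+2.021) = 8.33

pH = 8.33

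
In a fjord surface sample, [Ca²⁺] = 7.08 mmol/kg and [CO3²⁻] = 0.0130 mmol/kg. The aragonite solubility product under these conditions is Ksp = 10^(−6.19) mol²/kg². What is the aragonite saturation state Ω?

Ksp = 10^(−6.19) = 6.457×10^-7
Ω = [Ca²⁺][CO3²⁻]/Ksp = (7.08×10^-3)(0.0130×10^-3) / 6.457×10^-7 = 0.143

Ω = 0.143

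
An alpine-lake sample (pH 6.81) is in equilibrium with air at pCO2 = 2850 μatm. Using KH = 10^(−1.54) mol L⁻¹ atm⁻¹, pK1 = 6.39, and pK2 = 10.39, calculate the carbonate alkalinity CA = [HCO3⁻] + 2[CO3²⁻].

[CO2*] = KH · pCO2 = 10^(−1.54) × 2850×10^-6 = 8.219×10^-5 mol/L
α₀ = 1/(1 + K1/[H⁺] + K1K2/[H⁺]²) = 1/(1 + 10^+0.42 + 10^-3.16) = 0.2754
DIC = [CO2*]/α₀ = 8.219×10^-5 / 0.2754 = 0.2984 mmol/L
CA = (α₁ + 2α₂)·DIC = (0.7244 + 2×0.0001905) × 0.2984 = 0.216 mmol/L

CA = 0.216 mmol/L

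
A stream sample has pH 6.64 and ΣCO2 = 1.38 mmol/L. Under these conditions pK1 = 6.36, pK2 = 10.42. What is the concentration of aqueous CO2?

[CO2*] = 0.475 mmol/L

α₀ = 1 / (1 + K1/[H⁺] + K1K2/[H⁺]²) = 1 / (1 + 10^+0.28 + 10^-3.50)
   = 1 / (1 + 1.9055 + 0.00031623) = 1/2.9058 = 0.3441
[CO2*] = α₀ × DIC = 0.3441 × 1.38 = 0.475 mmol/L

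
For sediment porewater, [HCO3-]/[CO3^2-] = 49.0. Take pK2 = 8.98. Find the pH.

pH = 7.29

From K2 = [H⁺][CO3^2-]/[HCO3-]:  pH = pK2 − log₁₀([HCO3-]/[CO3^2-])
log₁₀(49.0) = +1.690
pH = 8.98 − (+1.690) = 7.29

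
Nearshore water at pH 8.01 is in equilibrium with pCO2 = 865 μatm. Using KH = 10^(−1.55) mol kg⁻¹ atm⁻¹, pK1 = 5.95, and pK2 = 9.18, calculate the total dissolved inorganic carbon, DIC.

DIC = 3.01 mmol/kg

[CO2*] = KH · pCO2 = 10^(−1.55) × 865×10^-6 = 2.438×10^-5 mol/kg
α₀ = 1/(1 + K1/[H⁺] + K1K2/[H⁺]²) = 1/(1 + 10^+2.06 + 10^+0.89) = 0.008092
DIC = [CO2*]/α₀ = 2.438×10^-5 / 0.008092 = 3.01 mmol/kg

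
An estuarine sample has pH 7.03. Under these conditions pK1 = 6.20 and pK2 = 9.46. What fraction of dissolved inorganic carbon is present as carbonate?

α₂ = 0.00323

α₂ = 1 / (1 + [H⁺]/K2 + [H⁺]²/(K1K2)) = 1 / (1 + 10^+2.43 + 10^+1.60)
   = 1 / (1 + 269.15 + 39.811) = 1/309.96 = 0.003226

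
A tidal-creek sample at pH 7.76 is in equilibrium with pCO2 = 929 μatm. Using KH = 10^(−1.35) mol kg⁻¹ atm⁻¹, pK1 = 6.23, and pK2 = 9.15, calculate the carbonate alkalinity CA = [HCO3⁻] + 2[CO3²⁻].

CA = 1.52 mmol/kg

[CO2*] = KH · pCO2 = 10^(−1.35) × 929×10^-6 = 4.150×10^-5 mol/kg
α₀ = 1/(1 + K1/[H⁺] + K1K2/[H⁺]²) = 1/(1 + 10^+1.53 + 10^+0.14) = 0.02757
DIC = [CO2*]/α₀ = 4.150×10^-5 / 0.02757 = 1.505 mmol/kg
CA = (α₁ + 2α₂)·DIC = (0.9344 + 2×0.03806) × 1.505 = 1.52 mmol/kg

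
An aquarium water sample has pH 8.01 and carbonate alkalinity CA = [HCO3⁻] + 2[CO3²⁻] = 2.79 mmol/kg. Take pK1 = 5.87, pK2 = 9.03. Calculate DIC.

DIC = 2.58 mmol/kg

CA = [HCO3⁻] + 2[CO3²⁻] = (α₁ + 2α₂)·DIC
At pH 8.01: [H⁺]/K1 = 10^-2.14 = 0.0072444, K2/[H⁺] = 10^-1.02 = 0.095499
α₁ = 1/(1 + 0.0072444 + 0.095499) = 1/1.1027 = 0.9068; α₂ = α₁·K2/[H⁺] = 0.08660
α₁ + 2α₂ = 1.0800
DIC = CA / (α₁ + 2α₂) = 2.79 / 1.0800 = 2.58 mmol/kg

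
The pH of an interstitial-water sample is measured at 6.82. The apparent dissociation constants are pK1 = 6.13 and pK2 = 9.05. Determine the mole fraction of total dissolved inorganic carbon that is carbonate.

α₂ = 0.00487

α₂ = 1 / (1 + [H⁺]/K2 + [H⁺]²/(K1K2)) = 1 / (1 + 10^+2.23 + 10^+1.54)
   = 1 / (1 + 169.82 + 34.674) = 1/205.50 = 0.004866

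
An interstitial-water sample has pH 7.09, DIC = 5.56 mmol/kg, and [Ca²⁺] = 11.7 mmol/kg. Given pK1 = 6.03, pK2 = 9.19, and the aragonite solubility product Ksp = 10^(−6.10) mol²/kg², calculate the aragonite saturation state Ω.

Ω = 0.594

α₂ = 1 / (1 + [H⁺]/K2 + [H⁺]²/(K1K2)) = 1 / (1 + 10^+2.10 + 10^+1.04)
   = 1 / (1 + 125.89 + 10.965) = 1/137.86 = 0.007254
[CO3²⁻] = α₂ × DIC = 0.007254 × 5.56 = 0.04033 mmol/kg
Ksp = 10^(−6.10) = 7.943×10^-7
Ω = [Ca²⁺][CO3²⁻]/Ksp = (11.7×10^-3)(4.033×10^-5) / 7.943×10^-7 = 0.594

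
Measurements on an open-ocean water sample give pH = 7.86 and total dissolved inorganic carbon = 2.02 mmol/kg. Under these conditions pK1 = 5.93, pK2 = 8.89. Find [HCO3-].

α₁ = 1 / (1 + [H⁺]/K1 + K2/[H⁺]) = 1 / (1 + 10^-1.93 + 10^-1.03)
   = 1 / (1 + 0.011749 + 0.093325) = 1/1.1051 = 0.9049
[HCO3⁻] = α₁ × DIC = 0.9049 × 2.02 = 1.83 mmol/kg

[HCO3⁻] = 1.83 mmol/kg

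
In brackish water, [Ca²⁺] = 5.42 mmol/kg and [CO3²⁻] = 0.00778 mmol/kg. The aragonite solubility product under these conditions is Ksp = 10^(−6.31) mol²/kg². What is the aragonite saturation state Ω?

Ksp = 10^(−6.31) = 4.898×10^-7
Ω = [Ca²⁺][CO3²⁻]/Ksp = (5.42×10^-3)(0.00778×10^-3) / 4.898×10^-7 = 0.0861

Ω = 0.0861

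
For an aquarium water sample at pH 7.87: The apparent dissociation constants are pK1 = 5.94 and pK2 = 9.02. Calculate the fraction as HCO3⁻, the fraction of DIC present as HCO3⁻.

α₁ = 1 / (1 + [H⁺]/K1 + K2/[H⁺]) = 1 / (1 + 10^-1.93 + 10^-1.15)
   = 1 / (1 + 0.011749 + 0.070795) = 1/1.0825 = 0.9238

α₁ = 0.924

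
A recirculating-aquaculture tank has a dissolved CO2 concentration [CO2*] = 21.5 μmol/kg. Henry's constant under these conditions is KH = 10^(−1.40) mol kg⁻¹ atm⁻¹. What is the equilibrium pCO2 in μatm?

KH = 10^(−1.40) = 3.981×10^-2 mol kg⁻¹ atm⁻¹
pCO2 = [CO2*]/KH = 21.5×10^-6 / 3.981×10^-2 = 5.40×10^-4 atm = 540 μatm

pCO2 = 540 μatm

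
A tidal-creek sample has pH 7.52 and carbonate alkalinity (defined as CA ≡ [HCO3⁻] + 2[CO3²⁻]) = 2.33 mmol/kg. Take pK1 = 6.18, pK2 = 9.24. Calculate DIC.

CA = [HCO3⁻] + 2[CO3²⁻] = (α₁ + 2α₂)·DIC
At pH 7.52: [H⁺]/K1 = 10^-1.34 = 0.045709, K2/[H⁺] = 10^-1.72 = 0.019055
α₁ = 1/(1 + 0.045709 + 0.019055) = 1/1.0648 = 0.9392; α₂ = α₁·K2/[H⁺] = 0.01790
α₁ + 2α₂ = 0.9750
DIC = CA / (α₁ + 2α₂) = 2.33 / 0.9750 = 2.39 mmol/kg

DIC = 2.39 mmol/kg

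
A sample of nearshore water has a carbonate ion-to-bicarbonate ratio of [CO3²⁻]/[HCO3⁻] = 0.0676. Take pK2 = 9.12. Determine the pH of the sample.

pH = 7.95

From K2 = [H⁺][CO3²⁻]/[HCO3⁻]:  pH = pK2 + log₁₀([CO3²⁻]/[HCO3⁻])
log₁₀(0.0676) = -1.170
pH = 9.12 + (-1.170) = 7.95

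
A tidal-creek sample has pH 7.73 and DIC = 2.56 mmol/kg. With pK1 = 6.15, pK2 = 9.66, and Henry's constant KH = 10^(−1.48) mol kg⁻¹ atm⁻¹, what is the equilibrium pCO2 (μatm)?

α₀ = 1 / (1 + K1/[H⁺] + K1K2/[H⁺]²) = 1 / (1 + 10^+1.58 + 10^-0.35)
   = 1 / (1 + 38.019 + 0.44668) = 1/39.466 = 0.02534
[CO2*] = α₀ × DIC = 0.02534 × 2.56 = 0.06487 mmol/kg
pCO2 = [CO2*]/KH = 6.487×10^-5 / 3.311×10^-2 = 1960 μatm

pCO2 = 1960 μatm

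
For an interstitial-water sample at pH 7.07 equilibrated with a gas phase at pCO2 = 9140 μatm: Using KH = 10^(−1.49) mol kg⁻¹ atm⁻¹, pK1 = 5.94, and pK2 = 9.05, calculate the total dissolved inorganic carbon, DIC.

[CO2*] = KH · pCO2 = 10^(−1.49) × 9140×10^-6 = 2.958×10^-4 mol/kg
α₀ = 1/(1 + K1/[H⁺] + K1K2/[H⁺]²) = 1/(1 + 10^+1.13 + 10^-0.85) = 0.06835
DIC = [CO2*]/α₀ = 2.958×10^-4 / 0.06835 = 4.33 mmol/kg

DIC = 4.33 mmol/kg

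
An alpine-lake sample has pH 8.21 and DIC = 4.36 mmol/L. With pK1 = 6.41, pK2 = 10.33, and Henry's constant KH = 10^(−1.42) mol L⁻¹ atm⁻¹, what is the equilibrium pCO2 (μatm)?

pCO2 = 1780 μatm

α₀ = 1 / (1 + K1/[H⁺] + K1K2/[H⁺]²) = 1 / (1 + 10^+1.80 + 10^-0.32)
   = 1 / (1 + 63.096 + 0.47863) = 1/64.574 = 0.01549
[CO2*] = α₀ × DIC = 0.01549 × 4.36 = 0.06752 mmol/L
pCO2 = [CO2*]/KH = 6.752×10^-5 / 3.802×10^-2 = 1780 μatm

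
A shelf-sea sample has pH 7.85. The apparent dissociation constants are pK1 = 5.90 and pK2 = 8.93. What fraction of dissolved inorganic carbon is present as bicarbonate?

α₁ = 1 / (1 + [H⁺]/K1 + K2/[H⁺]) = 1 / (1 + 10^-1.95 + 10^-1.08)
   = 1 / (1 + 0.011220 + 0.083176) = 1/1.0944 = 0.9137

α₁ = 0.914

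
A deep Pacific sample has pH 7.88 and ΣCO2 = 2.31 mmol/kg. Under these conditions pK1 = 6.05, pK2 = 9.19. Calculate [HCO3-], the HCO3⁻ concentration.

α₁ = 1 / (1 + [H⁺]/K1 + K2/[H⁺]) = 1 / (1 + 10^-1.83 + 10^-1.31)
   = 1 / (1 + 0.014791 + 0.048978) = 1/1.0638 = 0.9401
[HCO3⁻] = α₁ × DIC = 0.9401 × 2.31 = 2.17 mmol/kg

[HCO3⁻] = 2.17 mmol/kg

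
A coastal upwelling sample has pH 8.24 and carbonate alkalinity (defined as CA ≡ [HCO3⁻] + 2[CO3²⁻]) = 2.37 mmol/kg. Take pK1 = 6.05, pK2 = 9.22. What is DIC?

CA = [HCO3⁻] + 2[CO3²⁻] = (α₁ + 2α₂)·DIC
At pH 8.24: [H⁺]/K1 = 10^-2.19 = 0.0064565, K2/[H⁺] = 10^-0.98 = 0.10471
α₁ = 1/(1 + 0.0064565 + 0.10471) = 1/1.1112 = 0.9000; α₂ = α₁·K2/[H⁺] = 0.09424
α₁ + 2α₂ = 1.0884
DIC = CA / (α₁ + 2α₂) = 2.37 / 1.0884 = 2.18 mmol/kg

DIC = 2.18 mmol/kg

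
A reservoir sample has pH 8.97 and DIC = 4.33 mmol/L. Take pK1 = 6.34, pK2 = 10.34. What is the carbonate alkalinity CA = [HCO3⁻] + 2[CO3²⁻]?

CA = [HCO3⁻] + 2[CO3²⁻] = (α₁ + 2α₂)·DIC
At pH 8.97: [H⁺]/K1 = 10^-2.63 = 0.0023442, K2/[H⁺] = 10^-1.37 = 0.042658
α₁ = 1/(1 + 0.0023442 + 0.042658) = 1/1.0450 = 0.9569; α₂ = α₁·K2/[H⁺] = 0.04082
α₁ + 2α₂ = 1.0386
CA = 1.0386 × 4.33 = 4.50 mmol/L

CA = 4.50 mmol/L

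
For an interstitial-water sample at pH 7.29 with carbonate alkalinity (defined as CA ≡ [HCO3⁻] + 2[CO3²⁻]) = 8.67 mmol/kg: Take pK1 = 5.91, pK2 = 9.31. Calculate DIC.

CA = [HCO3⁻] + 2[CO3²⁻] = (α₁ + 2α₂)·DIC
At pH 7.29: [H⁺]/K1 = 10^-1.38 = 0.041687, K2/[H⁺] = 10^-2.02 = 0.0095499
α₁ = 1/(1 + 0.041687 + 0.0095499) = 1/1.0512 = 0.9513; α₂ = α₁·K2/[H⁺] = 0.009084
α₁ + 2α₂ = 0.9694
DIC = CA / (α₁ + 2α₂) = 8.67 / 0.9694 = 8.94 mmol/kg

DIC = 8.94 mmol/kg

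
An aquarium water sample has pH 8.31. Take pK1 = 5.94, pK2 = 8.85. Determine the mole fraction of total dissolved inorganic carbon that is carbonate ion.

α₂ = 0.223

α₂ = 1 / (1 + [H⁺]/K2 + [H⁺]²/(K1K2)) = 1 / (1 + 10^+0.54 + 10^-1.83)
   = 1 / (1 + 3.4674 + 0.014791) = 1/4.4822 = 0.2231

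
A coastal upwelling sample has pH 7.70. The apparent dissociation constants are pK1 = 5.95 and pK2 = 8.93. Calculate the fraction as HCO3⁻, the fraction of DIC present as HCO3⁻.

α₁ = 1 / (1 + [H⁺]/K1 + K2/[H⁺]) = 1 / (1 + 10^-1.75 + 10^-1.23)
   = 1 / (1 + 0.017783 + 0.058884) = 1/1.0767 = 0.9288

α₁ = 0.929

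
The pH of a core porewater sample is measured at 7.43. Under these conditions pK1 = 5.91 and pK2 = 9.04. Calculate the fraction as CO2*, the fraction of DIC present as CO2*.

α₀ = 0.0286

α₀ = 1 / (1 + K1/[H⁺] + K1K2/[H⁺]²) = 1 / (1 + 10^+1.52 + 10^-0.09)
   = 1 / (1 + 33.113 + 0.81283) = 1/34.926 = 0.02863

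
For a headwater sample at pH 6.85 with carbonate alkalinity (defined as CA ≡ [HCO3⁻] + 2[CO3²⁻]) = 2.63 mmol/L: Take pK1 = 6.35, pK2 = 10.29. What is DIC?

DIC = 3.46 mmol/L

CA = [HCO3⁻] + 2[CO3²⁻] = (α₁ + 2α₂)·DIC
At pH 6.85: [H⁺]/K1 = 10^-0.50 = 0.31623, K2/[H⁺] = 10^-3.44 = 0.00036308
α₁ = 1/(1 + 0.31623 + 0.00036308) = 1/1.3166 = 0.7595; α₂ = α₁·K2/[H⁺] = 0.0002758
α₁ + 2α₂ = 0.7601
DIC = CA / (α₁ + 2α₂) = 2.63 / 0.7601 = 3.46 mmol/L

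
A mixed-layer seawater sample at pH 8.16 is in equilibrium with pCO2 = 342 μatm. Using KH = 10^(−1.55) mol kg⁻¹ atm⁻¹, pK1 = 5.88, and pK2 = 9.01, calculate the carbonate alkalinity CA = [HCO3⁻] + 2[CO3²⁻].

CA = 2.36 mmol/kg

[CO2*] = KH · pCO2 = 10^(−1.55) × 342×10^-6 = 9.639×10^-6 mol/kg
α₀ = 1/(1 + K1/[H⁺] + K1K2/[H⁺]²) = 1/(1 + 10^+2.28 + 10^+1.43) = 0.004577
DIC = [CO2*]/α₀ = 9.639×10^-6 / 0.004577 = 2.106 mmol/kg
CA = (α₁ + 2α₂)·DIC = (0.8722 + 2×0.1232) × 2.106 = 2.36 mmol/kg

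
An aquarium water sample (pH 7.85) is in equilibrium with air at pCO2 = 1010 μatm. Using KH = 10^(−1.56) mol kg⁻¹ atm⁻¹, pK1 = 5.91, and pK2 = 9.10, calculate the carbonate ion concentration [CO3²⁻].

[CO3²⁻] = 0.136 mmol/kg

[CO2*] = KH · pCO2 = 10^(−1.56) × 1010×10^-6 = 2.782×10^-5 mol/kg
α₀ = 1/(1 + K1/[H⁺] + K1K2/[H⁺]²) = 1/(1 + 10^+1.94 + 10^+0.69) = 0.01075
DIC = [CO2*]/α₀ = 2.782×10^-5 / 0.01075 = 2.587 mmol/kg
[CO3²⁻] = α₂·DIC; α₂ = 0.05267, so [CO3²⁻] = 0.05267 × 2.587 = 0.136 mmol/kg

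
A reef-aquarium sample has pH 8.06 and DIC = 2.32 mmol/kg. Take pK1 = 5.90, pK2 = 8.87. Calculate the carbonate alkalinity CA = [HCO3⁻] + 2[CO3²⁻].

CA = 2.62 mmol/kg

CA = [HCO3⁻] + 2[CO3²⁻] = (α₁ + 2α₂)·DIC
At pH 8.06: [H⁺]/K1 = 10^-2.16 = 0.0069183, K2/[H⁺] = 10^-0.81 = 0.15488
α₁ = 1/(1 + 0.0069183 + 0.15488) = 1/1.1618 = 0.8607; α₂ = α₁·K2/[H⁺] = 0.1333
α₁ + 2α₂ = 1.1274
CA = 1.1274 × 2.32 = 2.62 mmol/kg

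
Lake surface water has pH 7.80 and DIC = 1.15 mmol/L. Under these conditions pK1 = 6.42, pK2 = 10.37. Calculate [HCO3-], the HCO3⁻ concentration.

α₁ = 1 / (1 + [H⁺]/K1 + K2/[H⁺]) = 1 / (1 + 10^-1.38 + 10^-2.57)
   = 1 / (1 + 0.041687 + 0.0026915) = 1/1.0444 = 0.9575
[HCO3⁻] = α₁ × DIC = 0.9575 × 1.15 = 1.10 mmol/L

[HCO3⁻] = 1.10 mmol/L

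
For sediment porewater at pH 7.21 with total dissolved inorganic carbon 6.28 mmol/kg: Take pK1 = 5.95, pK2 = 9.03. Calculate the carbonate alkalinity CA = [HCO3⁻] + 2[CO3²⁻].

CA = 6.05 mmol/kg

CA = [HCO3⁻] + 2[CO3²⁻] = (α₁ + 2α₂)·DIC
At pH 7.21: [H⁺]/K1 = 10^-1.26 = 0.054954, K2/[H⁺] = 10^-1.82 = 0.015136
α₁ = 1/(1 + 0.054954 + 0.015136) = 1/1.0701 = 0.9345; α₂ = α₁·K2/[H⁺] = 0.01414
α₁ + 2α₂ = 0.9628
CA = 0.9628 × 6.28 = 6.05 mmol/kg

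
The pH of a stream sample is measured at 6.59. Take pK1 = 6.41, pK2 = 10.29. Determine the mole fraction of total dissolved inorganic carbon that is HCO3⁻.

α₁ = 0.602

α₁ = 1 / (1 + [H⁺]/K1 + K2/[H⁺]) = 1 / (1 + 10^-0.18 + 10^-3.70)
   = 1 / (1 + 0.66069 + 0.00019953) = 1/1.6609 = 0.6021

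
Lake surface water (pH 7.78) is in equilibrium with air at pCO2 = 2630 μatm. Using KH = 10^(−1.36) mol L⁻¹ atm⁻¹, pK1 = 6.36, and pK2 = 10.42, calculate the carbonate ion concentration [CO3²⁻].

[CO3²⁻] = 6.92 μmol/L

[CO2*] = KH · pCO2 = 10^(−1.36) × 2630×10^-6 = 1.148×10^-4 mol/L
α₀ = 1/(1 + K1/[H⁺] + K1K2/[H⁺]²) = 1/(1 + 10^+1.42 + 10^-1.22) = 0.03655
DIC = [CO2*]/α₀ = 1.148×10^-4 / 0.03655 = 3.141 mmol/L
[CO3²⁻] = α₂·DIC; α₂ = 0.002202, so [CO3²⁻] = 0.002202 × 3.141 = 0.00692 mmol/L = 6.92 μmol/L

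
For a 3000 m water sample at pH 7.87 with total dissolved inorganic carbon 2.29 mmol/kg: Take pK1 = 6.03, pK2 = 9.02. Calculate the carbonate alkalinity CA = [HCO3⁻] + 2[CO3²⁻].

CA = 2.41 mmol/kg

CA = [HCO3⁻] + 2[CO3²⁻] = (α₁ + 2α₂)·DIC
At pH 7.87: [H⁺]/K1 = 10^-1.84 = 0.014454, K2/[H⁺] = 10^-1.15 = 0.070795
α₁ = 1/(1 + 0.014454 + 0.070795) = 1/1.0852 = 0.9214; α₂ = α₁·K2/[H⁺] = 0.06523
α₁ + 2α₂ = 1.0519
CA = 1.0519 × 2.29 = 2.41 mmol/kg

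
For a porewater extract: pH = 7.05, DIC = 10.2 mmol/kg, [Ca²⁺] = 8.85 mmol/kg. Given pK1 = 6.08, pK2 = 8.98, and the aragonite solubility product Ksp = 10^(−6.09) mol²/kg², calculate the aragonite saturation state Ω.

α₂ = 1 / (1 + [H⁺]/K2 + [H⁺]²/(K1K2)) = 1 / (1 + 10^+1.93 + 10^+0.96)
   = 1 / (1 + 85.114 + 9.1201) = 1/95.234 = 0.01050
[CO3²⁻] = α₂ × DIC = 0.01050 × 10.2 = 0.1071 mmol/kg
Ksp = 10^(−6.09) = 8.128×10^-7
Ω = [Ca²⁺][CO3²⁻]/Ksp = (8.85×10^-3)(1.071×10^-4) / 8.128×10^-7 = 1.17

Ω = 1.17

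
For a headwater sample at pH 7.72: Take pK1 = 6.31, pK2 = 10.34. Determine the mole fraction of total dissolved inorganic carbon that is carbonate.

α₂ = 1 / (1 + [H⁺]/K2 + [H⁺]²/(K1K2)) = 1 / (1 + 10^+2.62 + 10^+1.21)
   = 1 / (1 + 416.87 + 16.218) = 1/434.09 = 0.002304

α₂ = 0.00230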